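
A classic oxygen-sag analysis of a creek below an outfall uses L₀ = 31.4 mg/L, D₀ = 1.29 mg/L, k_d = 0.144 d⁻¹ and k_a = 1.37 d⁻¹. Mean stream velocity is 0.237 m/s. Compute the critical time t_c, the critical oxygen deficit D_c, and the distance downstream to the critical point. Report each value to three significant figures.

t_c ≈ 1.49 d; D_c ≈ 2.66 mg/L; x_c ≈ 30.4 km

t_c = [1/(k_a−k_d)] ln[(k_a/k_d)(1 − D₀(k_a−k_d)/(k_d L₀))]
= [1/(1.37−0.144)] ln[(1.37/0.144)(1 − 1.29×1.226/(0.144×31.4))]
= (1/1.226) ln[9.514 × 0.6502] = 0.8157 × ln(6.186) = 0.8157 × 1.822 = 1.486 d.
D_c = (k_d/k_a) L₀ e^(−k_d t_c) = (0.144/1.37) × 31.4 × e^(−0.144×1.486) = 0.1051 × 31.4 × 0.8073 = 2.664 mg/L.
x_c = v t_c = 0.237 m/s × 1.486 d × 86400 s/d = 30440 m ≈ 30.4 km.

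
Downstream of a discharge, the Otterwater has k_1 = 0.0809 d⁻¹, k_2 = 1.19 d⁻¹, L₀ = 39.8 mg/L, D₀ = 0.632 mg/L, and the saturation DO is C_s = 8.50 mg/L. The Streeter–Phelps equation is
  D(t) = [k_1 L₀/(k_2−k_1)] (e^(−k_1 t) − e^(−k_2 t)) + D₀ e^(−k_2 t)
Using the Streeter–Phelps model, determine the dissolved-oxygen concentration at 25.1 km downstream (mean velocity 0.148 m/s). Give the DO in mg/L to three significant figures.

Travel time t = x/v = 25.1 km / (0.148 m/s) = 25100 m / 0.148 m/s = 169600 s = 1.963 d.
k_1 L₀/(k_2−k_1) = 0.0809×39.8/(1.19−0.0809) = 3.220/1.109 = 2.903 mg/L.
e^(−k_1 t) = e^(−0.0809×1.963) = 0.8532; e^(−k_2 t) = e^(−1.19×1.963) = 0.09673.
D = 2.903 × (0.8532 − 0.09673) + 0.632 × 0.09673 = 2.196 + 0.06113 = 2.257 mg/L.
DO = C_s − D = 8.50 − 2.257 = 6.243 mg/L.

DO ≈ 6.24 mg/L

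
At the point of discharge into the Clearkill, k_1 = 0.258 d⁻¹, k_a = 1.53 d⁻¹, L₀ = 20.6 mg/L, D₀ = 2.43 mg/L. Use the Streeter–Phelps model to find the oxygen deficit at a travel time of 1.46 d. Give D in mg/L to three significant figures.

D ≈ 2.68 mg/L

k_1 L₀/(k_a−k_1) = 0.258×20.6/(1.53−0.258) = 5.315/1.272 = 4.178 mg/L.
e^(−k_1 t) = e^(−0.258×1.460) = 0.6861; e^(−k_a t) = e^(−1.53×1.460) = 0.1071.
D = 4.178 × (0.6861 − 0.1071) + 2.43 × 0.1071 = 2.419 + 0.2603 = 2.680 mg/L.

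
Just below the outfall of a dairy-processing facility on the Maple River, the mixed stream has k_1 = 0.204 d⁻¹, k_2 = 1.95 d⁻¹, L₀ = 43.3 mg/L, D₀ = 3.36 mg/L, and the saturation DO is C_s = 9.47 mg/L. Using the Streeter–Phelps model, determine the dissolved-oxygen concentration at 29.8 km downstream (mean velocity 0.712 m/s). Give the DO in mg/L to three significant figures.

Travel time t = x/v = 29.8 km / (0.712 m/s) = 29800 m / 0.712 m/s = 41850 s = 0.4844 d.
k_1 L₀/(k_2−k_1) = 0.204×43.3/(1.95−0.204) = 8.833/1.746 = 5.059 mg/L.
e^(−k_1 t) = e^(−0.204×0.4844) = 0.9059; e^(−k_2 t) = e^(−1.95×0.4844) = 0.3888.
D = 5.059 × (0.9059 − 0.3888) + 3.36 × 0.3888 = 2.616 + 1.306 = 3.922 mg/L.
DO = C_s − D = 9.47 − 3.922 = 5.548 mg/L.

DO ≈ 5.55 mg/L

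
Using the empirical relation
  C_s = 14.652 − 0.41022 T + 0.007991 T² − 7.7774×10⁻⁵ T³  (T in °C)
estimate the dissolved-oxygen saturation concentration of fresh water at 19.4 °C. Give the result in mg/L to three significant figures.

C_s ≈ 9.13 mg/L

C_s = 14.652 − 0.41022×19.4 + 0.007991×19.4² − 7.7774×10⁻⁵×19.4³ = 9.133 mg/L.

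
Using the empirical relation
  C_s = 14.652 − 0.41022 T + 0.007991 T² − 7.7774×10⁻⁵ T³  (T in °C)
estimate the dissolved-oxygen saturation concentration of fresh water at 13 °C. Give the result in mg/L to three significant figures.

C_s ≈ 10.5 mg/L

C_s = 14.652 − 0.41022×13 + 0.007991×13² − 7.7774×10⁻⁵×13³ = 10.50 mg/L.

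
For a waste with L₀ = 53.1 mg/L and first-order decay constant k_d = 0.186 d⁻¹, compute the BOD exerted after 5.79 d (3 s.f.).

y_t = L₀(1 − e^(−k_d t)) = 53.1 × (1 − e^(−0.186×5.79))
= 53.1 × (1 − 0.3406) = 53.1 × 0.6594 = 35.01 mg/L.

y ≈ 35.0 mg/L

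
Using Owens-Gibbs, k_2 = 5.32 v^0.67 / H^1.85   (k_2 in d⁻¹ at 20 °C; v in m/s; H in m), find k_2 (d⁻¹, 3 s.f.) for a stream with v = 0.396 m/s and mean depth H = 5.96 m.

k_2 = 5.32 × 0.396^0.67 / 5.96^1.85 = 5.32 × 0.5376 / 27.18 = 0.1052 d⁻¹.

k_2 ≈ 0.105 d⁻¹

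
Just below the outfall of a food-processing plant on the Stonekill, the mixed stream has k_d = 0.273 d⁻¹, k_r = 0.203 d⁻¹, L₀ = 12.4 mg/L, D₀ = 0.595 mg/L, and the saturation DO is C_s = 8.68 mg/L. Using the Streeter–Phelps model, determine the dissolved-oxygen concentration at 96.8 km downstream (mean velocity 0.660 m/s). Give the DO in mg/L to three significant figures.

Travel time t = x/v = 96.8 km / (0.660 m/s) = 96800 m / 0.660 m/s = 146700 s = 1.698 d.
k_d L₀/(k_r−k_d) = 0.273×12.4/(0.203−0.273) = 3.385/-0.07000 = -48.36 mg/L.
e^(−k_d t) = e^(−0.273×1.698) = 0.6291; e^(−k_r t) = e^(−0.203×1.698) = 0.7085.
D = -48.36 × (0.6291 − 0.7085) + 0.595 × 0.7085 = 3.839 + 0.4216 = 4.260 mg/L.
DO = C_s − D = 8.68 − 4.260 = 4.420 mg/L.

DO ≈ 4.42 mg/L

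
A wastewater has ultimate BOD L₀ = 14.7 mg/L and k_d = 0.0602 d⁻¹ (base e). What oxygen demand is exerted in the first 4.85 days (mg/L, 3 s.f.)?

y_t = L₀(1 − e^(−k_d t)) = 14.7 × (1 − e^(−0.0602×4.85))
= 14.7 × (1 − 0.7468) = 14.7 × 0.2532 = 3.722 mg/L.

y ≈ 3.72 mg/L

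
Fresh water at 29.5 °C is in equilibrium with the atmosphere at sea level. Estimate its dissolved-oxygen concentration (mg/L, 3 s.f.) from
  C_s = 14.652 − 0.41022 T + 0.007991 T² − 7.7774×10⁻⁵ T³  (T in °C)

C_s ≈ 7.51 mg/L

C_s = 14.652 − 0.41022×29.5 + 0.007991×29.5² − 7.7774×10⁻⁵×29.5³ = 7.508 mg/L.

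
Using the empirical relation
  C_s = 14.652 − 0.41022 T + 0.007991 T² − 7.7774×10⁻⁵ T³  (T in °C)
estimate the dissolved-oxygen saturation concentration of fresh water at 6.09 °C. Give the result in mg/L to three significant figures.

C_s ≈ 12.4 mg/L

C_s = 14.652 − 0.41022×6.09 + 0.007991×6.09² − 7.7774×10⁻⁵×6.09³ = 12.43 mg/L.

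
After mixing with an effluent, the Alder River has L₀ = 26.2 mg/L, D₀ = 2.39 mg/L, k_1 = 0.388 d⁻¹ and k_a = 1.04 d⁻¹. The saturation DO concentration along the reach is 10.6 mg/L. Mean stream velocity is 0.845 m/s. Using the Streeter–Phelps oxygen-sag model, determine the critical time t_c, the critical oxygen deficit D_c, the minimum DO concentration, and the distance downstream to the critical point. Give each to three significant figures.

With k_a/k_1 = 2.680 and 1 − D₀(k_a−k_1)/(k_1 L₀) = 0.8467,
t_c = ln(2.680 × 0.8467) / (1.04 − 0.388) = ln(2.270) / 0.6520 = 0.8196/0.6520 = 1.257 d.
L(t_c) = L₀ e^(−k_1 t_c) = 26.2 × 0.6140 = 16.09 mg/L, and at the critical point k_a D_c = k_1 L, so D_c = (0.388/1.04) × 16.09 = 6.002 mg/L.
Minimum DO = C_s − D_c = 10.6 − 6.002 = 4.598 mg/L.
x_c = v t_c = 0.845 m/s × 1.257 d × 86400 s/d = 91770 m ≈ 91.8 km.

t_c ≈ 1.26 d; D_c ≈ 6.00 mg/L; min DO ≈ 4.60 mg/L; x_c ≈ 91.8 km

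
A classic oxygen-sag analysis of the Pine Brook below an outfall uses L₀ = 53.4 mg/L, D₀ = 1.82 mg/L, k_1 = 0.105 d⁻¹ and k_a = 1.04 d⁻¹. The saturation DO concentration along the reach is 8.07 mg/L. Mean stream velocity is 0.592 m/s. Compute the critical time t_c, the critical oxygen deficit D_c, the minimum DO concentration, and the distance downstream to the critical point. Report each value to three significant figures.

t_c ≈ 2.07 d; D_c ≈ 4.34 mg/L; min DO ≈ 3.73 mg/L; x_c ≈ 106 km

At the critical point dD/dt = 0, so k_1 L₀ e^(−k_1 t) = k_a D. Substituting D(t) from the Streeter–Phelps equation and solving for t gives
t_c = ln[(k_a/k_1)(1 − D₀(k_a−k_1)/(k_1 L₀))] / (k_a−k_1).
Here k_a−k_1 = 0.9350 d⁻¹ and 1 − D₀(k_a−k_1)/(k_1 L₀) = 1 − 1.82×0.9350/(0.105×53.4) = 0.6965, so
t_c = ln(9.905 × 0.6965) / 0.9350 = 1.931 / 0.9350 = 2.066 d.
L(t_c) = L₀ e^(−k_1 t_c) = 53.4 × 0.8050 = 42.99 mg/L, and at the critical point k_a D_c = k_1 L, so D_c = (0.105/1.04) × 42.99 = 4.340 mg/L.
Minimum DO = C_s − D_c = 8.07 − 4.340 = 3.730 mg/L.
x_c = v t_c = 0.592 m/s × 2.066 d × 86400 s/d = 105700 m ≈ 106 km.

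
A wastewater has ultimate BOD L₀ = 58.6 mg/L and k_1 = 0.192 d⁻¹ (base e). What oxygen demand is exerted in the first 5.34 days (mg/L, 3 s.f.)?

y ≈ 37.6 mg/L

y_t = L₀(1 − e^(−k_1 t)) = 58.6 × (1 − e^(−0.192×5.34))
= 58.6 × (1 − 0.3587) = 58.6 × 0.6413 = 37.58 mg/L.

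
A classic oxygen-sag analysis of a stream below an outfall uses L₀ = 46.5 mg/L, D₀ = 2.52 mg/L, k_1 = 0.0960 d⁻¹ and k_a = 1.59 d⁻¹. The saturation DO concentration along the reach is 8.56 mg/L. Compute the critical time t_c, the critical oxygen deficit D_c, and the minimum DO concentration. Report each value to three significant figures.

t_c ≈ 0.638 d; D_c ≈ 2.64 mg/L; min DO ≈ 5.92 mg/L

At the critical point dD/dt = 0, so k_1 L₀ e^(−k_1 t) = k_a D. Substituting D(t) from the Streeter–Phelps equation and solving for t gives
t_c = ln[(k_a/k_1)(1 − D₀(k_a−k_1)/(k_1 L₀))] / (k_a−k_1).
Here k_a−k_1 = 1.494 d⁻¹ and 1 − D₀(k_a−k_1)/(k_1 L₀) = 1 − 2.52×1.494/(0.0960×46.5) = 0.1566, so
t_c = ln(16.56 × 0.1566) / 1.494 = 0.9532 / 1.494 = 0.6380 d.
D_c = (k_1/k_a) L₀ e^(−k_1 t_c) = (0.0960/1.59) × 46.5 × e^(−0.0960×0.6380) = 0.06038 × 46.5 × 0.9406 = 2.641 mg/L.
Minimum DO = C_s − D_c = 8.56 − 2.641 = 5.919 mg/L.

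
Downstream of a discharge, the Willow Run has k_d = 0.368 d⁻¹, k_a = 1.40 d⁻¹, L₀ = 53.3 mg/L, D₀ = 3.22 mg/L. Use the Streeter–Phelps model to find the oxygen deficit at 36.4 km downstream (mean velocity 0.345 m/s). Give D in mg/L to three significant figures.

D ≈ 9.27 mg/L

Travel time t = x/v = 36.4 km / (0.345 m/s) = 36400 m / 0.345 m/s = 105500 s = 1.221 d.
k_d L₀/(k_a−k_d) = 0.368×53.3/(1.40−0.368) = 19.61/1.032 = 19.01 mg/L.
e^(−k_d t) = e^(−0.368×1.221) = 0.6380; e^(−k_a t) = e^(−1.40×1.221) = 0.1809.
D = 19.01 × (0.6380 − 0.1809) + 3.22 × 0.1809 = 8.687 + 0.5826 = 9.270 mg/L.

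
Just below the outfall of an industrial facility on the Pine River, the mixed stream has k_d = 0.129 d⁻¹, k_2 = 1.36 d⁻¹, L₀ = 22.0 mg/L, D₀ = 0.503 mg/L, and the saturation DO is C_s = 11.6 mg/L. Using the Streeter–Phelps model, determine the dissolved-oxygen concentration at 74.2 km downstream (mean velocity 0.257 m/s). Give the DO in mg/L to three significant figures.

Travel time t = x/v = 74.2 km / (0.257 m/s) = 74200 m / 0.257 m/s = 288700 s = 3.342 d.
k_d L₀/(k_2−k_d) = 0.129×22.0/(1.36−0.129) = 2.838/1.231 = 2.305 mg/L.
e^(−k_d t) = e^(−0.129×3.342) = 0.6498; e^(−k_2 t) = e^(−1.36×3.342) = 0.01062.
D = 2.305 × (0.6498 − 0.01062) + 0.503 × 0.01062 = 1.474 + 0.005344 = 1.479 mg/L.
DO = C_s − D = 11.6 − 1.479 = 10.12 mg/L.

DO ≈ 10.1 mg/L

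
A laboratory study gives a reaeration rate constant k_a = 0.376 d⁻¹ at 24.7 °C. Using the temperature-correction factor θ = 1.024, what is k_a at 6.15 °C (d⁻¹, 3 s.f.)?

k_a(T₂) = k_a(T₁) · θ^(T₂−T₁) = 0.376 × 1.024^(6.15−24.7)
= 0.376 × 1.024^-18.5 = 0.376 × 0.6441 = 0.2422 d⁻¹.

k_a ≈ 0.242 d⁻¹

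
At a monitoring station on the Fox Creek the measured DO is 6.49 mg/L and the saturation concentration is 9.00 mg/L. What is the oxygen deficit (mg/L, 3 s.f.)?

D = C_s − C = 9.00 − 6.49 = 2.51 mg/L.

D ≈ 2.51 mg/L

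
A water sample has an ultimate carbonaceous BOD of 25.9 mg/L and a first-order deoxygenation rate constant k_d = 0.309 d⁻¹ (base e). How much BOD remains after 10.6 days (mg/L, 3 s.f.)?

L ≈ 0.979 mg/L

L_t = L₀ e^(−k_d t) = 25.9 × e^(−0.309×10.6) = 25.9 × 0.03780 = 0.9791 mg/L.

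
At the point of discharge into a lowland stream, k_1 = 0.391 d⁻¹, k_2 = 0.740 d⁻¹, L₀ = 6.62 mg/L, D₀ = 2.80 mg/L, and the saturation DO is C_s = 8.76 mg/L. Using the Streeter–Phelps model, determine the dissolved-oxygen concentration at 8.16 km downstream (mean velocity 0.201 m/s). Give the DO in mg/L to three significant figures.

DO ≈ 5.85 mg/L

Travel time t = x/v = 8.16 km / (0.201 m/s) = 8160 m / 0.201 m/s = 40600 s = 0.4699 d.
k_1 L₀/(k_2−k_1) = 0.391×6.62/(0.740−0.391) = 2.588/0.3490 = 7.417 mg/L.
e^(−k_1 t) = e^(−0.391×0.4699) = 0.8322; e^(−k_2 t) = e^(−0.740×0.4699) = 0.7063.
D = 7.417 × (0.8322 − 0.7063) + 2.80 × 0.7063 = 0.9335 + 1.978 = 2.911 mg/L.
DO = C_s − D = 8.76 − 2.911 = 5.849 mg/L.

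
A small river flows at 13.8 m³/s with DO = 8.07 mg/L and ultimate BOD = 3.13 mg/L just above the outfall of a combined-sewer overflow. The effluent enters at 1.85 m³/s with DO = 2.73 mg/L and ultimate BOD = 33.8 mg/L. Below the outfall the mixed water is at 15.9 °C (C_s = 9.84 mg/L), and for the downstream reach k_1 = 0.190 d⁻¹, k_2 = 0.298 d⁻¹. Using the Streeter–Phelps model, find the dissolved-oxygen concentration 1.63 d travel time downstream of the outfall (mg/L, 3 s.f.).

Mixed DO = (13.8×8.07 + 1.85×2.73)/(13.8+1.85) = 116.4/15.65 = 7.439 mg/L.
Mixed L₀ = (13.8×3.13 + 1.85×33.8)/(15.65) = 105.7/15.65 = 6.756 mg/L.
Initial deficit D₀ = C_s − DO₀ = 9.84 − 7.439 = 2.401 mg/L.
D(1.63) = [0.190×6.756/(0.298−0.190)](e^(−0.190×1.63) − e^(−0.298×1.63)) + 2.401 e^(−0.298×1.63)
= 11.88 × (0.7337 − 0.6152) + 2.401 × 0.6152 = 2.885 mg/L.
DO = 9.84 − 2.885 = 6.955 mg/L.

DO ≈ 6.96 mg/L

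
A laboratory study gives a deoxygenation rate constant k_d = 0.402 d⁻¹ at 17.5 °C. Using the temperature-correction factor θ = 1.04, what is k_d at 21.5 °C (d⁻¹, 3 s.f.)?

k_d ≈ 0.470 d⁻¹

k_d(T₂) = k_d(T₁) · θ^(T₂−T₁) = 0.402 × 1.04^(21.5−17.5)
= 0.402 × 1.04^4.00 = 0.402 × 1.170 = 0.4703 d⁻¹.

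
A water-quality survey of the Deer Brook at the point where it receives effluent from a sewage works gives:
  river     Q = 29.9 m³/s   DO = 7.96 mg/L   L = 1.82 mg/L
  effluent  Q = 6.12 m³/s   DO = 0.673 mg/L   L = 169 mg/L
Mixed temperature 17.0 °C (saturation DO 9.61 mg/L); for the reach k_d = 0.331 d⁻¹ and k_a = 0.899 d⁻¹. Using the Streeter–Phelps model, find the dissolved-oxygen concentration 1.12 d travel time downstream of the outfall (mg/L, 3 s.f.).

DO ≈ 2.83 mg/L

Mixed DO = (29.9×7.96 + 6.12×0.673)/(29.9+6.12) = 242.1/36.02 = 6.722 mg/L.
Mixed L₀ = (29.9×1.82 + 6.12×169)/(36.02) = 1089/36.02 = 30.22 mg/L.
Initial deficit D₀ = C_s − DO₀ = 9.61 − 6.722 = 2.888 mg/L.
D(1.12) = [0.331×30.22/(0.899−0.331)](e^(−0.331×1.12) − e^(−0.899×1.12)) + 2.888 e^(−0.899×1.12)
= 17.61 × (0.6902 − 0.3654) + 2.888 × 0.3654 = 6.777 mg/L.
DO = 9.61 − 6.777 = 2.833 mg/L.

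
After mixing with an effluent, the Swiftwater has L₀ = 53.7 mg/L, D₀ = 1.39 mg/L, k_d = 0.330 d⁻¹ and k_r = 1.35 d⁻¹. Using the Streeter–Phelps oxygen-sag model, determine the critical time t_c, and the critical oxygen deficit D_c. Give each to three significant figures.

With k_r/k_d = 4.091 and 1 − D₀(k_r−k_d)/(k_d L₀) = 0.9200,
t_c = ln(4.091 × 0.9200) / (1.35 − 0.330) = ln(3.764) / 1.020 = 1.325/1.020 = 1.299 d.
D_c = (k_d/k_r) L₀ e^(−k_d t_c) = (0.330/1.35) × 53.7 × e^(−0.330×1.299) = 0.2444 × 53.7 × 0.6513 = 8.549 mg/L.

t_c ≈ 1.30 d; D_c ≈ 8.55 mg/L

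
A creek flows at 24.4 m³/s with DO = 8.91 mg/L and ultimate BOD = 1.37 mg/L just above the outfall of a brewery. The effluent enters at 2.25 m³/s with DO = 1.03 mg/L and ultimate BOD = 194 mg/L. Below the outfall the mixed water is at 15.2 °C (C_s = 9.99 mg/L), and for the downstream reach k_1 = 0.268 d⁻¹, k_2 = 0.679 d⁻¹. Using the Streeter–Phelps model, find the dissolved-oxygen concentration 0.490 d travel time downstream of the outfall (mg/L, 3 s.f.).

Mixed DO = (24.4×8.91 + 2.25×1.03)/(24.4+2.25) = 219.7/26.65 = 8.245 mg/L.
Mixed L₀ = (24.4×1.37 + 2.25×194)/(26.65) = 469.9/26.65 = 17.63 mg/L.
Initial deficit D₀ = C_s − DO₀ = 9.99 − 8.245 = 1.745 mg/L.
D(0.490) = [0.268×17.63/(0.679−0.268)](e^(−0.268×0.490) − e^(−0.679×0.490)) + 1.745 e^(−0.679×0.490)
= 11.50 × (0.8769 − 0.7170) + 1.745 × 0.7170 = 3.091 mg/L.
DO = 9.99 − 3.091 = 6.899 mg/L.

DO ≈ 6.90 mg/L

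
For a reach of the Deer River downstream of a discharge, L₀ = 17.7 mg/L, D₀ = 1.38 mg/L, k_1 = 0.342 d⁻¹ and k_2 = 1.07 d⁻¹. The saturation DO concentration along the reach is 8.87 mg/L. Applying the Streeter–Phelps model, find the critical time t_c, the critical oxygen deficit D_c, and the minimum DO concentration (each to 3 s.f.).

At the critical point dD/dt = 0, so k_1 L₀ e^(−k_1 t) = k_2 D. Substituting D(t) from the Streeter–Phelps equation and solving for t gives
t_c = ln[(k_2/k_1)(1 − D₀(k_2−k_1)/(k_1 L₀))] / (k_2−k_1).
Here k_2−k_1 = 0.7280 d⁻¹ and 1 − D₀(k_2−k_1)/(k_1 L₀) = 1 − 1.38×0.7280/(0.342×17.7) = 0.8340, so
t_c = ln(3.129 × 0.8340) / 0.7280 = 0.9591 / 0.7280 = 1.317 d.
D_c = (k_1/k_2) L₀ e^(−k_1 t_c) = (0.342/1.07) × 17.7 × e^(−0.342×1.317) = 0.3196 × 17.7 × 0.6373 = 3.605 mg/L.
Minimum DO = C_s − D_c = 8.87 − 3.605 = 5.265 mg/L.

t_c ≈ 1.32 d; D_c ≈ 3.61 mg/L; min DO ≈ 5.26 mg/L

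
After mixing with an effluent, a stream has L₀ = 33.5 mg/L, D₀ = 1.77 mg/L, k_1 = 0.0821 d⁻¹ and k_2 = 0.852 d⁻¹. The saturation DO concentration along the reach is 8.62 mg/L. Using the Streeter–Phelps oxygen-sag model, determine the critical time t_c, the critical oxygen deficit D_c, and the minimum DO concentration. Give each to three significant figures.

t_c ≈ 2.15 d; D_c ≈ 2.71 mg/L; min DO ≈ 5.91 mg/L

With k_2/k_1 = 10.38 and 1 − D₀(k_2−k_1)/(k_1 L₀) = 0.5045,
t_c = ln(10.38 × 0.5045) / (0.852 − 0.0821) = ln(5.236) / 0.7699 = 1.656/0.7699 = 2.150 d.
D_c = (k_1/k_2) L₀ e^(−k_1 t_c) = (0.0821/0.852) × 33.5 × e^(−0.0821×2.150) = 0.09636 × 33.5 × 0.8382 = 2.706 mg/L.
Minimum DO = C_s − D_c = 8.62 − 2.706 = 5.914 mg/L.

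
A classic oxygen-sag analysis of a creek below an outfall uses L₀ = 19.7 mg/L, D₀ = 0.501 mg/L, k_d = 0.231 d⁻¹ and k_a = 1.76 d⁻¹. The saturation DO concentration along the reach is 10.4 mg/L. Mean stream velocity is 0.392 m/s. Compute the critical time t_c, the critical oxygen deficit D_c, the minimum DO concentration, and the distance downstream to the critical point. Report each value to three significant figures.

With k_a/k_d = 7.619 and 1 − D₀(k_a−k_d)/(k_d L₀) = 0.8317,
t_c = ln(7.619 × 0.8317) / (1.76 − 0.231) = ln(6.337) / 1.529 = 1.846/1.529 = 1.208 d.
D_c = (k_d/k_a) L₀ e^(−k_d t_c) = (0.231/1.76) × 19.7 × e^(−0.231×1.208) = 0.1313 × 19.7 × 0.7566 = 1.956 mg/L.
Minimum DO = C_s − D_c = 10.4 − 1.956 = 8.444 mg/L.
x_c = v t_c = 0.392 m/s × 1.208 d × 86400 s/d = 40900 m ≈ 40.9 km.

t_c ≈ 1.21 d; D_c ≈ 1.96 mg/L; min DO ≈ 8.44 mg/L; x_c ≈ 40.9 km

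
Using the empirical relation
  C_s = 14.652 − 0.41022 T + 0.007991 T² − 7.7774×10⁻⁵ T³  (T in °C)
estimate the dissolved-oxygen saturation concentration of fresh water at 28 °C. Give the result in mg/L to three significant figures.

C_s = 14.652 − 0.41022×28 + 0.007991×28² − 7.7774×10⁻⁵×28³ = 7.723 mg/L.

C_s ≈ 7.72 mg/L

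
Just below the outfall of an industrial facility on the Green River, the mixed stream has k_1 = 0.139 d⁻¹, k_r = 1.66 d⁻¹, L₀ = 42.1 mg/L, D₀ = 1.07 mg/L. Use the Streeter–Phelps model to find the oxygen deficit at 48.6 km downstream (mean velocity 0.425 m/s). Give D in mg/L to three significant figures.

Travel time t = x/v = 48.6 km / (0.425 m/s) = 48600 m / 0.425 m/s = 114400 s = 1.324 d.
k_1 L₀/(k_r−k_1) = 0.139×42.1/(1.66−0.139) = 5.852/1.521 = 3.847 mg/L.
e^(−k_1 t) = e^(−0.139×1.324) = 0.8320; e^(−k_r t) = e^(−1.66×1.324) = 0.1111.
D = 3.847 × (0.8320 − 0.1111) + 1.07 × 0.1111 = 2.773 + 0.1189 = 2.892 mg/L.

D ≈ 2.89 mg/L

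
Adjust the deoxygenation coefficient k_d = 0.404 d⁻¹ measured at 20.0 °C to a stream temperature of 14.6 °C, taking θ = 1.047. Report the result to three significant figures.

k_d(T₂) = k_d(T₁) · θ^(T₂−T₁) = 0.404 × 1.047^(14.6−20.0)
= 0.404 × 1.047^-5.40 = 0.404 × 0.7803 = 0.3153 d⁻¹.

k_d ≈ 0.315 d⁻¹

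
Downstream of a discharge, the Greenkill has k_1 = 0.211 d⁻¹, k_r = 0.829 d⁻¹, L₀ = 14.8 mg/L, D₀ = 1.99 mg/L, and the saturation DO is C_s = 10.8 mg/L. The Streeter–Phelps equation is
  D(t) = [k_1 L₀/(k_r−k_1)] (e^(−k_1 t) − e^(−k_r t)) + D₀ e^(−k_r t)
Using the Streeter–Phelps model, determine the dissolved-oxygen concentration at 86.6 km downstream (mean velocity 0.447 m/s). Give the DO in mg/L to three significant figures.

DO ≈ 8.13 mg/L

Travel time t = x/v = 86.6 km / (0.447 m/s) = 86600 m / 0.447 m/s = 193700 s = 2.242 d.
k_1 L₀/(k_r−k_1) = 0.211×14.8/(0.829−0.211) = 3.123/0.6180 = 5.053 mg/L.
e^(−k_1 t) = e^(−0.211×2.242) = 0.6231; e^(−k_r t) = e^(−0.829×2.242) = 0.1558.
D = 5.053 × (0.6231 − 0.1558) + 1.99 × 0.1558 = 2.361 + 0.3101 = 2.671 mg/L.
DO = C_s − D = 10.8 − 2.671 = 8.129 mg/L.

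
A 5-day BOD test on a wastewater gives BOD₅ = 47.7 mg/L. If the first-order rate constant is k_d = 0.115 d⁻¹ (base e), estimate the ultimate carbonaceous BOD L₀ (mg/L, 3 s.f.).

L₀ ≈ 109 mg/L

BOD₅ = L₀(1 − e^(−5k_d)) ⇒ L₀ = BOD₅ / (1 − e^(−5×0.115))
= 47.7 / (1 − 0.5627) = 47.7 / 0.4373 = 109.1 mg/L.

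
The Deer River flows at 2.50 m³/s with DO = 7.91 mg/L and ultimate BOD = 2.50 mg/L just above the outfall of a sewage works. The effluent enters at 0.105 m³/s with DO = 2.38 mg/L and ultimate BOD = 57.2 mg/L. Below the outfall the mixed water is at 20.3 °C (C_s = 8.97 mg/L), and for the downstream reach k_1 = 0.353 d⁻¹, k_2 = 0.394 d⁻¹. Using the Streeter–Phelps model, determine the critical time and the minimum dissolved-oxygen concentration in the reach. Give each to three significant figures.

Mixed DO = (2.50×7.91 + 0.105×2.38)/(2.50+0.105) = 20.02/2.605 = 7.687 mg/L.
Mixed L₀ = (2.50×2.50 + 0.105×57.2)/(2.605) = 12.26/2.605 = 4.705 mg/L.
Initial deficit D₀ = C_s − DO₀ = 8.97 − 7.687 = 1.283 mg/L.
t_c = (1/0.04100) ln[(0.394/0.353)(1 − 1.283×0.04100/(0.353×4.705))] = 24.39 × ln(1.081) = 1.895 d.
D_c = (0.353/0.394) × 4.705 × e^(−0.353×1.895) = 0.8959 × 4.705 × 0.5122 = 2.159 mg/L.
Minimum DO = 8.97 − 2.159 = 6.811 mg/L.

t_c ≈ 1.90 d; minimum DO ≈ 6.81 mg/L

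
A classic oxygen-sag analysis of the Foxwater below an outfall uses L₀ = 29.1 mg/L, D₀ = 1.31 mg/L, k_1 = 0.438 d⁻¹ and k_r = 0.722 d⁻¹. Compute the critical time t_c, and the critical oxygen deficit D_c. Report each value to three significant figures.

t_c ≈ 1.66 d; D_c ≈ 8.55 mg/L

t_c = [1/(k_r−k_1)] ln[(k_r/k_1)(1 − D₀(k_r−k_1)/(k_1 L₀))]
= [1/(0.722−0.438)] ln[(0.722/0.438)(1 − 1.31×0.2840/(0.438×29.1))]
= (1/0.2840) ln[1.648 × 0.9708] = 3.521 × ln(1.600) = 3.521 × 0.4702 = 1.656 d.
D_c = (k_1/k_r) L₀ e^(−k_1 t_c) = (0.438/0.722) × 29.1 × e^(−0.438×1.656) = 0.6066 × 29.1 × 0.4843 = 8.549 mg/L.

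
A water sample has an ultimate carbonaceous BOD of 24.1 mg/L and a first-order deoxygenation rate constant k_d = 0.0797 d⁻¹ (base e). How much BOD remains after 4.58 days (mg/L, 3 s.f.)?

L ≈ 16.7 mg/L

L_t = L₀ e^(−k_d t) = 24.1 × e^(−0.0797×4.58) = 24.1 × 0.6942 = 16.73 mg/L.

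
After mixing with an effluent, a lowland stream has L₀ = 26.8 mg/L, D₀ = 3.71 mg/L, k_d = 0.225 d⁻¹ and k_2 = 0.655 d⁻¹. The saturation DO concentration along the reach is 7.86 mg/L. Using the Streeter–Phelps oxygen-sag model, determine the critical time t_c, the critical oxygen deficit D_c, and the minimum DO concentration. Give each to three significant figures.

t_c ≈ 1.77 d; D_c ≈ 6.18 mg/L; min DO ≈ 1.68 mg/L

At the critical point dD/dt = 0, so k_d L₀ e^(−k_d t) = k_2 D. Substituting D(t) from the Streeter–Phelps equation and solving for t gives
t_c = ln[(k_2/k_d)(1 − D₀(k_2−k_d)/(k_d L₀))] / (k_2−k_d).
Here k_2−k_d = 0.4300 d⁻¹ and 1 − D₀(k_2−k_d)/(k_d L₀) = 1 − 3.71×0.4300/(0.225×26.8) = 0.7354, so
t_c = ln(2.911 × 0.7354) / 0.4300 = 0.7612 / 0.4300 = 1.770 d.
D_c = (k_d/k_2) L₀ e^(−k_d t_c) = (0.225/0.655) × 26.8 × e^(−0.225×1.770) = 0.3435 × 26.8 × 0.6714 = 6.181 mg/L.
Minimum DO = C_s − D_c = 7.86 − 6.181 = 1.679 mg/L.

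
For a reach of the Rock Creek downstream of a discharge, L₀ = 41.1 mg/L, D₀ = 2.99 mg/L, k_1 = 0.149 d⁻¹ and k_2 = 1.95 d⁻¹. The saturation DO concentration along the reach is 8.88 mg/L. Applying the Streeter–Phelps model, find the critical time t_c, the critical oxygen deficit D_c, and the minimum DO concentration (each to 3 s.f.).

With k_2/k_1 = 13.09 and 1 − D₀(k_2−k_1)/(k_1 L₀) = 0.1207,
t_c = ln(13.09 × 0.1207) / (1.95 − 0.149) = ln(1.579) / 1.801 = 0.4569/1.801 = 0.2537 d.
D_c = (k_1/k_2) L₀ e^(−k_1 t_c) = (0.149/1.95) × 41.1 × e^(−0.149×0.2537) = 0.07641 × 41.1 × 0.9629 = 3.024 mg/L.
Minimum DO = C_s − D_c = 8.88 − 3.024 = 5.856 mg/L.

t_c ≈ 0.254 d; D_c ≈ 3.02 mg/L; min DO ≈ 5.86 mg/L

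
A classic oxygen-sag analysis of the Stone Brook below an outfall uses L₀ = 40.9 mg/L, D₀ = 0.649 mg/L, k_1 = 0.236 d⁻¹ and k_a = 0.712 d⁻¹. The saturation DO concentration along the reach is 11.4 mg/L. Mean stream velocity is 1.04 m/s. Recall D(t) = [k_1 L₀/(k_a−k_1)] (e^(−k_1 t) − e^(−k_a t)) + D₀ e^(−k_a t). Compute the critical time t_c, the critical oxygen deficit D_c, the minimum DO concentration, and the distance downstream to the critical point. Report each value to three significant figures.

t_c ≈ 2.25 d; D_c ≈ 7.97 mg/L; min DO ≈ 3.43 mg/L; x_c ≈ 202 km

At the critical point dD/dt = 0, so k_1 L₀ e^(−k_1 t) = k_a D. Substituting D(t) from the Streeter–Phelps equation and solving for t gives
t_c = ln[(k_a/k_1)(1 − D₀(k_a−k_1)/(k_1 L₀))] / (k_a−k_1).
Here k_a−k_1 = 0.4760 d⁻¹ and 1 − D₀(k_a−k_1)/(k_1 L₀) = 1 − 0.649×0.4760/(0.236×40.9) = 0.9680, so
t_c = ln(3.017 × 0.9680) / 0.4760 = 1.072 / 0.4760 = 2.252 d.
L(t_c) = L₀ e^(−k_1 t_c) = 40.9 × 0.5878 = 24.04 mg/L, and at the critical point k_a D_c = k_1 L, so D_c = (0.236/0.712) × 24.04 = 7.969 mg/L.
Minimum DO = C_s − D_c = 11.4 − 7.969 = 3.431 mg/L.
x_c = v t_c = 1.04 m/s × 2.252 d × 86400 s/d = 202300 m ≈ 202 km.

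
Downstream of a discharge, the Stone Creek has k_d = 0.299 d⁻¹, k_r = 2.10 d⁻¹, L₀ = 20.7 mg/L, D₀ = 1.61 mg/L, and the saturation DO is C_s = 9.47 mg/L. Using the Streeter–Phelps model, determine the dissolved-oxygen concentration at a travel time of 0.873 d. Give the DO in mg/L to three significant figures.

DO ≈ 7.11 mg/L

k_d L₀/(k_r−k_d) = 0.299×20.7/(2.10−0.299) = 6.189/1.801 = 3.437 mg/L.
e^(−k_d t) = e^(−0.299×0.8730) = 0.7703; e^(−k_r t) = e^(−2.10×0.8730) = 0.1599.
D = 3.437 × (0.7703 − 0.1599) + 1.61 × 0.1599 = 2.098 + 0.2574 = 2.355 mg/L.
DO = C_s − D = 9.47 − 2.355 = 7.115 mg/L.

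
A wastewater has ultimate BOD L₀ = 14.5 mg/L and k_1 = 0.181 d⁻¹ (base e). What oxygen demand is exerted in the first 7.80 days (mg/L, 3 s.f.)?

y_t = L₀(1 − e^(−k_1 t)) = 14.5 × (1 − e^(−0.181×7.80))
= 14.5 × (1 − 0.2437) = 14.5 × 0.7563 = 10.97 mg/L.

y ≈ 11.0 mg/L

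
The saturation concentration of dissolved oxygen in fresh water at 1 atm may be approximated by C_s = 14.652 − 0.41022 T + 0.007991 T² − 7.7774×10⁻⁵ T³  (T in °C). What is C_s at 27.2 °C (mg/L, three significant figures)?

C_s ≈ 7.84 mg/L

C_s = 14.652 − 0.41022×27.2 + 0.007991×27.2² − 7.7774×10⁻⁵×27.2³ = 7.841 mg/L.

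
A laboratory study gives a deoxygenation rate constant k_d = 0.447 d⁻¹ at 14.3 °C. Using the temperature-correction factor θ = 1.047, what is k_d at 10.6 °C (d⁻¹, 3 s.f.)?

k_d ≈ 0.377 d⁻¹

k_d(T₂) = k_d(T₁) · θ^(T₂−T₁) = 0.447 × 1.047^(10.6−14.3)
= 0.447 × 1.047^-3.70 = 0.447 × 0.8437 = 0.3771 d⁻¹.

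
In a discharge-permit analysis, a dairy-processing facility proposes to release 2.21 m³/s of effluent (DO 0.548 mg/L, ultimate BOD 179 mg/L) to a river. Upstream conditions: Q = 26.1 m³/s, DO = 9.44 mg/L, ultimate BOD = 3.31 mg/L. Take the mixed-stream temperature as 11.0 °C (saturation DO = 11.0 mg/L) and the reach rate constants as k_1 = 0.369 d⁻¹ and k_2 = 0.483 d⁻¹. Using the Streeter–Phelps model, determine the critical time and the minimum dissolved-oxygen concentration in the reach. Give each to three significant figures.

t_c ≈ 2.00 d; minimum DO ≈ 4.77 mg/L

Mixed DO = (26.1×9.44 + 2.21×0.548)/(26.1+2.21) = 247.6/28.31 = 8.746 mg/L.
Mixed L₀ = (26.1×3.31 + 2.21×179)/(28.31) = 482.0/28.31 = 17.03 mg/L.
Initial deficit D₀ = C_s − DO₀ = 11.0 − 8.746 = 2.254 mg/L.
t_c = (1/0.1140) ln[(0.483/0.369)(1 − 2.254×0.1140/(0.369×17.03))] = 8.772 × ln(1.255) = 1.995 d.
D_c = (0.369/0.483) × 17.03 × e^(−0.369×1.995) = 0.7640 × 17.03 × 0.4789 = 6.229 mg/L.
Minimum DO = 11.0 − 6.229 = 4.771 mg/L.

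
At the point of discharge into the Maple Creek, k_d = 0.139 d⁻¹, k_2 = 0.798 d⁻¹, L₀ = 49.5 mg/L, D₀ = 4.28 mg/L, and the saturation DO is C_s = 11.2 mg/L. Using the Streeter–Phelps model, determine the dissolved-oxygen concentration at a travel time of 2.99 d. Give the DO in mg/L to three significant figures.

k_d L₀/(k_2−k_d) = 0.139×49.5/(0.798−0.139) = 6.881/0.6590 = 10.44 mg/L.
e^(−k_d t) = e^(−0.139×2.990) = 0.6599; e^(−k_2 t) = e^(−0.798×2.990) = 0.09200.
D = 10.44 × (0.6599 − 0.09200) + 4.28 × 0.09200 = 5.930 + 0.3937 = 6.324 mg/L.
DO = C_s − D = 11.2 − 6.324 = 4.876 mg/L.

DO ≈ 4.88 mg/L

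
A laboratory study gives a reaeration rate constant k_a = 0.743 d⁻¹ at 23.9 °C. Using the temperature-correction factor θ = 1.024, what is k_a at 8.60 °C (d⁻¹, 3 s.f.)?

k_a(T₂) = k_a(T₁) · θ^(T₂−T₁) = 0.743 × 1.024^(8.60−23.9)
= 0.743 × 1.024^-15.3 = 0.743 × 0.6957 = 0.5169 d⁻¹.

k_a ≈ 0.517 d⁻¹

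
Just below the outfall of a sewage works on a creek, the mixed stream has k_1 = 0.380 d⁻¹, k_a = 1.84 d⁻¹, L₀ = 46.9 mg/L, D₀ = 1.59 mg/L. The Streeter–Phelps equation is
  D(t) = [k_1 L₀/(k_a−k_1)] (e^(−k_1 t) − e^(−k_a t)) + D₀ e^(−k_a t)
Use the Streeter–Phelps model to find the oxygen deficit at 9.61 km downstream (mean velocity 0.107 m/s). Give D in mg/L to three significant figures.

D ≈ 6.66 mg/L

Travel time t = x/v = 9.61 km / (0.107 m/s) = 9610 m / 0.107 m/s = 89810 s = 1.040 d.
k_1 L₀/(k_a−k_1) = 0.380×46.9/(1.84−0.380) = 17.82/1.460 = 12.21 mg/L.
e^(−k_1 t) = e^(−0.380×1.040) = 0.6737; e^(−k_a t) = e^(−1.84×1.040) = 0.1477.
D = 12.21 × (0.6737 − 0.1477) + 1.59 × 0.1477 = 6.421 + 0.2348 = 6.655 mg/L.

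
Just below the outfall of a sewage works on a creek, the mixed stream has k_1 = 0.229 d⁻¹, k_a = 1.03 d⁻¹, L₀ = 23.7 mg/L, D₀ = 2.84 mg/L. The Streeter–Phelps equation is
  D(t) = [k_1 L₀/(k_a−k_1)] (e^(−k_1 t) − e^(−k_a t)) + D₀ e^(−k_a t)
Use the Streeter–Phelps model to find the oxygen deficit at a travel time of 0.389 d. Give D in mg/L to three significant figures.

D ≈ 3.56 mg/L

k_1 L₀/(k_a−k_1) = 0.229×23.7/(1.03−0.229) = 5.427/0.8010 = 6.776 mg/L.
e^(−k_1 t) = e^(−0.229×0.3890) = 0.9148; e^(−k_a t) = e^(−1.03×0.3890) = 0.6699.
D = 6.776 × (0.9148 − 0.6699) + 2.84 × 0.6699 = 1.659 + 1.902 = 3.562 mg/L.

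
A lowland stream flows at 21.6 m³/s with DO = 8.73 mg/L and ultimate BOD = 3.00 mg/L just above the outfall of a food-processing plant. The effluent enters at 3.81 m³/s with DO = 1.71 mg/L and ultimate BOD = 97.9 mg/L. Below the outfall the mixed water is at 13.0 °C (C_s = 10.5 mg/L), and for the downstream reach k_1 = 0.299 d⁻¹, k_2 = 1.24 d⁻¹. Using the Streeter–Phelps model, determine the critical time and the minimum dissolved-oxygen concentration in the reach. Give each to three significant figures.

t_c ≈ 0.741 d; minimum DO ≈ 7.17 mg/L

Mixed DO = (21.6×8.73 + 3.81×1.71)/(21.6+3.81) = 195.1/25.41 = 7.677 mg/L.
Mixed L₀ = (21.6×3.00 + 3.81×97.9)/(25.41) = 437.8/25.41 = 17.23 mg/L.
Initial deficit D₀ = C_s − DO₀ = 10.5 − 7.677 = 2.823 mg/L.
t_c = (1/0.9410) ln[(1.24/0.299)(1 − 2.823×0.9410/(0.299×17.23))] = 1.063 × ln(2.009) = 0.7414 d.
D_c = (0.299/1.24) × 17.23 × e^(−0.299×0.7414) = 0.2411 × 17.23 × 0.8012 = 3.329 mg/L.
Minimum DO = 10.5 − 3.329 = 7.171 mg/L.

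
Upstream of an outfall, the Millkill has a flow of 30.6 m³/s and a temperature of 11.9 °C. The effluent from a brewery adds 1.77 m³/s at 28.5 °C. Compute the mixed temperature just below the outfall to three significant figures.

12.8 °C

Flow-weighted mixing: C = (Q_r C_r + Q_w C_w)/(Q_r + Q_w)
= (30.6×11.9 + 1.77×28.5)/(30.6 + 1.77) = 414.6/32.37 = 12.81 °C.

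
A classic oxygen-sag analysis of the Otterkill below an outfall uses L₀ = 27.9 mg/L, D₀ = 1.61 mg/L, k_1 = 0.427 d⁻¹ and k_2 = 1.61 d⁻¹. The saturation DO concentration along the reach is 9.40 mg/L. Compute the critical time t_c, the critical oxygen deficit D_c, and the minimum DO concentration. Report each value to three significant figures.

t_c = [1/(k_2−k_1)] ln[(k_2/k_1)(1 − D₀(k_2−k_1)/(k_1 L₀))]
= [1/(1.61−0.427)] ln[(1.61/0.427)(1 − 1.61×1.183/(0.427×27.9))]
= (1/1.183) ln[3.770 × 0.8401] = 0.8453 × ln(3.168) = 0.8453 × 1.153 = 0.9746 d.
D_c = (k_1/k_2) L₀ e^(−k_1 t_c) = (0.427/1.61) × 27.9 × e^(−0.427×0.9746) = 0.2652 × 27.9 × 0.6596 = 4.881 mg/L.
Minimum DO = C_s − D_c = 9.40 − 4.881 = 4.519 mg/L.

t_c ≈ 0.975 d; D_c ≈ 4.88 mg/L; min DO ≈ 4.52 mg/L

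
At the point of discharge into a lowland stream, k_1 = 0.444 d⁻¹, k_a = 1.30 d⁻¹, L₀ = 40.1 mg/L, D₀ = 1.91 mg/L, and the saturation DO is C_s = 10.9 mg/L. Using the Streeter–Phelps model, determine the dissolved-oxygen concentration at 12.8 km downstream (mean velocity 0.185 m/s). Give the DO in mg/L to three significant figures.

DO ≈ 2.99 mg/L

Travel time t = x/v = 12.8 km / (0.185 m/s) = 12800 m / 0.185 m/s = 69190 s = 0.8008 d.
k_1 L₀/(k_a−k_1) = 0.444×40.1/(1.30−0.444) = 17.80/0.8560 = 20.80 mg/L.
e^(−k_1 t) = e^(−0.444×0.8008) = 0.7008; e^(−k_a t) = e^(−1.30×0.8008) = 0.3531.
D = 20.80 × (0.7008 − 0.3531) + 1.91 × 0.3531 = 7.232 + 0.6744 = 7.906 mg/L.
DO = C_s − D = 10.9 − 7.906 = 2.994 mg/L.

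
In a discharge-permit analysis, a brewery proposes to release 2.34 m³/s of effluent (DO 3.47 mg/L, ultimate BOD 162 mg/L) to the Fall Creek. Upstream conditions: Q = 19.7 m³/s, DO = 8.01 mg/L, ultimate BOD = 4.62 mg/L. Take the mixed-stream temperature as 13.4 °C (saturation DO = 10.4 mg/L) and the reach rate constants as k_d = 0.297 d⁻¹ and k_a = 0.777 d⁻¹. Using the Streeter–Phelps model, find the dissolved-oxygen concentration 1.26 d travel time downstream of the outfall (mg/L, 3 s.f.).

DO ≈ 5.20 mg/L

Mixed DO = (19.7×8.01 + 2.34×3.47)/(19.7+2.34) = 165.9/22.04 = 7.528 mg/L.
Mixed L₀ = (19.7×4.62 + 2.34×162)/(22.04) = 470.1/22.04 = 21.33 mg/L.
Initial deficit D₀ = C_s − DO₀ = 10.4 − 7.528 = 2.872 mg/L.
D(1.26) = [0.297×21.33/(0.777−0.297)](e^(−0.297×1.26) − e^(−0.777×1.26)) + 2.872 e^(−0.777×1.26)
= 13.20 × (0.6878 − 0.3757) + 2.872 × 0.3757 = 5.198 mg/L.
DO = 10.4 − 5.198 = 5.202 mg/L.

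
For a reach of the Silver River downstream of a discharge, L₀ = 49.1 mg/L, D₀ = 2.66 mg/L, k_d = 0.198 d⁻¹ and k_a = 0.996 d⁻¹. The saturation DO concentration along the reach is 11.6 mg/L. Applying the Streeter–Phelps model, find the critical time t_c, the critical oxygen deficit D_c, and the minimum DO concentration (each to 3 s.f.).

t_c ≈ 1.72 d; D_c ≈ 6.95 mg/L; min DO ≈ 4.65 mg/L

With k_a/k_d = 5.030 and 1 − D₀(k_a−k_d)/(k_d L₀) = 0.7817,
t_c = ln(5.030 × 0.7817) / (0.996 − 0.198) = ln(3.932) / 0.7980 = 1.369/0.7980 = 1.716 d.
L(t_c) = L₀ e^(−k_d t_c) = 49.1 × 0.7120 = 34.96 mg/L, and at the critical point k_a D_c = k_d L, so D_c = (0.198/0.996) × 34.96 = 6.949 mg/L.
Minimum DO = C_s − D_c = 11.6 − 6.949 = 4.651 mg/L.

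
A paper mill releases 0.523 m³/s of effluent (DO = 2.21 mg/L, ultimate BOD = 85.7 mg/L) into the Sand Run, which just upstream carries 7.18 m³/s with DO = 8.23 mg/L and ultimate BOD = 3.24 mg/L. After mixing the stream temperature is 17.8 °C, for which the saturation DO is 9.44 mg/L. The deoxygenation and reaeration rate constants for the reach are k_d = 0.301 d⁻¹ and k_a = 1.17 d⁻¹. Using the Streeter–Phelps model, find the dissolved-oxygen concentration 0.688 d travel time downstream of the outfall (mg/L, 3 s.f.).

Mixed DO = (7.18×8.23 + 0.523×2.21)/(7.18+0.523) = 60.25/7.703 = 7.821 mg/L.
Mixed L₀ = (7.18×3.24 + 0.523×85.7)/(7.703) = 68.08/7.703 = 8.839 mg/L.
Initial deficit D₀ = C_s − DO₀ = 9.44 − 7.821 = 1.619 mg/L.
D(0.688) = [0.301×8.839/(1.17−0.301)](e^(−0.301×0.688) − e^(−1.17×0.688)) + 1.619 e^(−1.17×0.688)
= 3.061 × (0.8129 − 0.4471) + 1.619 × 0.4471 = 1.844 mg/L.
DO = 9.44 − 1.844 = 7.596 mg/L.

DO ≈ 7.60 mg/L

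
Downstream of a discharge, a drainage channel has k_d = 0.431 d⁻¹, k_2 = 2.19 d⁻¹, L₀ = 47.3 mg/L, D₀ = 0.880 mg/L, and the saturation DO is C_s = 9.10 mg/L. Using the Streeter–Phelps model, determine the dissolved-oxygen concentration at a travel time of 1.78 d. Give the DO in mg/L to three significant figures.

DO ≈ 3.94 mg/L

k_d L₀/(k_2−k_d) = 0.431×47.3/(2.19−0.431) = 20.39/1.759 = 11.59 mg/L.
e^(−k_d t) = e^(−0.431×1.780) = 0.4643; e^(−k_2 t) = e^(−2.19×1.780) = 0.02028.
D = 11.59 × (0.4643 − 0.02028) + 0.880 × 0.02028 = 5.146 + 0.01784 = 5.164 mg/L.
DO = C_s − D = 9.10 − 5.164 = 3.936 mg/L.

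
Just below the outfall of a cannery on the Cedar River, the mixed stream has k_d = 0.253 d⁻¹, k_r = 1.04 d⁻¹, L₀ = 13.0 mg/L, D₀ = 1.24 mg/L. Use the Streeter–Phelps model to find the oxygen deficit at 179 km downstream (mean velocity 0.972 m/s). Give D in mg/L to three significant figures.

D ≈ 2.12 mg/L

Travel time t = x/v = 179 km / (0.972 m/s) = 179000 m / 0.972 m/s = 184200 s = 2.131 d.
k_d L₀/(k_r−k_d) = 0.253×13.0/(1.04−0.253) = 3.289/0.7870 = 4.179 mg/L.
e^(−k_d t) = e^(−0.253×2.131) = 0.5832; e^(−k_r t) = e^(−1.04×2.131) = 0.1090.
D = 4.179 × (0.5832 − 0.1090) + 1.24 × 0.1090 = 1.982 + 0.1351 = 2.117 mg/L.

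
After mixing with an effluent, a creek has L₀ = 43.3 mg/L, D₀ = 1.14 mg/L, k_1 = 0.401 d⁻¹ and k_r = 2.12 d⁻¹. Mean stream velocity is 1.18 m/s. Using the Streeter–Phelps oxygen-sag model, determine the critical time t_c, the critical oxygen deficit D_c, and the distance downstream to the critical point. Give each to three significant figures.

t_c ≈ 0.899 d; D_c ≈ 5.71 mg/L; x_c ≈ 91.7 km

With k_r/k_1 = 5.287 and 1 − D₀(k_r−k_1)/(k_1 L₀) = 0.8871,
t_c = ln(5.287 × 0.8871) / (2.12 − 0.401) = ln(4.690) / 1.719 = 1.545/1.719 = 0.8990 d.
D_c = (k_1/k_r) L₀ e^(−k_1 t_c) = (0.401/2.12) × 43.3 × e^(−0.401×0.8990) = 0.1892 × 43.3 × 0.6973 = 5.711 mg/L.
x_c = v t_c = 1.18 m/s × 0.8990 d × 86400 s/d = 91660 m ≈ 91.7 km.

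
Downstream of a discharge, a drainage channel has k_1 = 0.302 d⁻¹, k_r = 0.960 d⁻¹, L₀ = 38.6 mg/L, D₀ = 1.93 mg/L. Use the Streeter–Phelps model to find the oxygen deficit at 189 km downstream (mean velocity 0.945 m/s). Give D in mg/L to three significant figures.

D ≈ 7.09 mg/L

Travel time t = x/v = 189 km / (0.945 m/s) = 189000 m / 0.945 m/s = 200000 s = 2.315 d.
k_1 L₀/(k_r−k_1) = 0.302×38.6/(0.960−0.302) = 11.66/0.6580 = 17.72 mg/L.
e^(−k_1 t) = e^(−0.302×2.315) = 0.4970; e^(−k_r t) = e^(−0.960×2.315) = 0.1084.
D = 17.72 × (0.4970 − 0.1084) + 1.93 × 0.1084 = 6.886 + 0.2092 = 7.095 mg/L.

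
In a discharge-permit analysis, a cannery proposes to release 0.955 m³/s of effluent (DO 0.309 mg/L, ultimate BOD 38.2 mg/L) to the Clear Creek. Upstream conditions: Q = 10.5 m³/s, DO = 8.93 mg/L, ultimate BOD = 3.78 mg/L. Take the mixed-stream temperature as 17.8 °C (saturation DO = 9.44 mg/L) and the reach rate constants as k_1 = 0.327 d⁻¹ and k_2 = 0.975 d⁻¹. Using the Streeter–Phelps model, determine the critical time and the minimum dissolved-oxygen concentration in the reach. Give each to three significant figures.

t_c ≈ 0.982 d; minimum DO ≈ 7.82 mg/L

Mixed DO = (10.5×8.93 + 0.955×0.309)/(10.5+0.955) = 94.06/11.46 = 8.211 mg/L.
Mixed L₀ = (10.5×3.78 + 0.955×38.2)/(11.46) = 76.17/11.46 = 6.650 mg/L.
Initial deficit D₀ = C_s − DO₀ = 9.44 − 8.211 = 1.229 mg/L.
t_c = (1/0.6480) ln[(0.975/0.327)(1 − 1.229×0.6480/(0.327×6.650))] = 1.543 × ln(1.890) = 0.9822 d.
D_c = (0.327/0.975) × 6.650 × e^(−0.327×0.9822) = 0.3354 × 6.650 × 0.7253 = 1.618 mg/L.
Minimum DO = 9.44 − 1.618 = 7.822 mg/L.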